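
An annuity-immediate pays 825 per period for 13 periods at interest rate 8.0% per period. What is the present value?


PV = PMT * (1 - (1+i)^(-n)) / i
= 825 * (1 - (1+0.08)^(-13)) / 0.08
= 825 * (1 - 0.367698) / 0.08
= 825 * 7.903776
= 6520.6152


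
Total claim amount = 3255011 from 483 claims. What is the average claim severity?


severity = total / number
= 3255011 / 483
= 6739.1532


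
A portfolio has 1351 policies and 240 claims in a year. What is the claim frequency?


frequency = claims / policies
= 240 / 1351
= 0.1776


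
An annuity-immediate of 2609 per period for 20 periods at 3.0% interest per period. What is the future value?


FV = PMT * ((1+i)^n - 1) / i
= 2609 * ((1.03)^20 - 1) / 0.03
= 2609 * (1.806111 - 1) / 0.03
= 70104.807


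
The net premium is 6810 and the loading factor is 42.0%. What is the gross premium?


Gross = net * (1 + loading)
= 6810 * (1 + 0.42)
= 6810 * 1.42
= 9670.2


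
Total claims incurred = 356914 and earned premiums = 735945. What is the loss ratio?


Loss ratio = claims / premiums
= 356914 / 735945
= 0.485


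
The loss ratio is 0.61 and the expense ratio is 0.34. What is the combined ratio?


Combined ratio = loss ratio + expense ratio
= 0.61 + 0.34
= 0.95


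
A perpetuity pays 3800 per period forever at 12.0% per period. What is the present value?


PV = PMT / i
= 3800 / 0.12
= 31666.6667


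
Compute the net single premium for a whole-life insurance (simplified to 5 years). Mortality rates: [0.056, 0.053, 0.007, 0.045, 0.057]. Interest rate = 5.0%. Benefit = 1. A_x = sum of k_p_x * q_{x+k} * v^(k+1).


v = 0.952381
Year 0: k_p_x=1.0, q=0.056, term=0.053333
Year 1: k_p_x=0.944, q=0.053, term=0.04538
Year 2: k_p_x=0.893968, q=0.007, term=0.005406
Year 3: k_p_x=0.88771, q=0.045, term=0.032864
Year 4: k_p_x=0.847763, q=0.057, term=0.037862
A_x = 0.1748


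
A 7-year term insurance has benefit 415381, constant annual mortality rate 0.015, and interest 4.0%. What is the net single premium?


NSP = benefit * sum_{k=0}^{n-1} k_p_x * q * v^(k+1)
With constant q=0.015, v=0.961538
Sum = 0.086283
NSP = 415381 * 0.086283
= 35840.3615


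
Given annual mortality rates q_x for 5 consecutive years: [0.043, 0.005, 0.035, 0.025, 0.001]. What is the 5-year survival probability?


p_k = 1 - q_k for each year
Survival = product of (1 - q_k)
= 0.957 * 0.995 * 0.965 * 0.975 * 0.999
= 0.895


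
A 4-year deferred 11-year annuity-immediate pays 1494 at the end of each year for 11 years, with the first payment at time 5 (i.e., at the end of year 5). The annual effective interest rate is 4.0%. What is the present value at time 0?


PV at time 4 of the 11-year annuity-immediate:
a_n = 1494 * (1-(1+0.04)^(-11))/0.04 = 13088.1522
Discount back 4 years to time 0:
PV = 13088.1522 * (1+0.04)^(-4)
= 13088.1522 * 0.854804
= 11187.8074


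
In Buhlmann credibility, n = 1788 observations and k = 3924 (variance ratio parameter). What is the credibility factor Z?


Z = n / (n + k)
= 1788 / (1788 + 3924)
= 1788 / 5712
= 0.313


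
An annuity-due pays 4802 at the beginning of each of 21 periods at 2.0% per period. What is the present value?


PV_due = PMT * (1-(1+i)^(-n))/i * (1+i)
PV_immediate = 81687.8264
PV_due = 81687.8264 * 1.02
= 83321.5829


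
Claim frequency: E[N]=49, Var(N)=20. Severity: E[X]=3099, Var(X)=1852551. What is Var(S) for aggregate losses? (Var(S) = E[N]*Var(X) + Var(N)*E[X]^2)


Var(S) = E[N]*Var(X) + Var(N)*E[X]^2
= 49*1852551 + 20*3099^2
= 90774999 + 192076020
= 2.8285e+08


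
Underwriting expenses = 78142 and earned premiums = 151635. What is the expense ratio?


Expense ratio = expenses / premiums
= 78142 / 151635
= 0.5153


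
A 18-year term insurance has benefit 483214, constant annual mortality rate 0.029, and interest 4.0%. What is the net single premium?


NSP = benefit * sum_{k=0}^{n-1} k_p_x * q * v^(k+1)
With constant q=0.029, v=0.961538
Sum = 0.298139
NSP = 483214 * 0.298139
= 144065.1526


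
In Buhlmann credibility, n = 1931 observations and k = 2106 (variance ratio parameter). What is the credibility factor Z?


Z = n / (n + k)
= 1931 / (1931 + 2106)
= 1931 / 4037
= 0.4783


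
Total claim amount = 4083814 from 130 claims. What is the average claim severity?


severity = total / number
= 4083814 / 130
= 31413.9538


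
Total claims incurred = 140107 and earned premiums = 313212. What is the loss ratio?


Loss ratio = claims / premiums
= 140107 / 313212
= 0.4473


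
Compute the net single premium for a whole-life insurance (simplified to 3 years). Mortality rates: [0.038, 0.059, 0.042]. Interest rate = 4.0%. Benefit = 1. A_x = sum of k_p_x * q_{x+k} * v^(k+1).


v = 0.961538
Year 0: k_p_x=1.0, q=0.038, term=0.036538
Year 1: k_p_x=0.962, q=0.059, term=0.052476
Year 2: k_p_x=0.905242, q=0.042, term=0.0338
A_x = 0.1228


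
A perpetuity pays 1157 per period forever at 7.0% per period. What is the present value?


PV = PMT / i
= 1157 / 0.07
= 16528.5714


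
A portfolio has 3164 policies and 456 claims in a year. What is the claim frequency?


frequency = claims / policies
= 456 / 3164
= 0.1441


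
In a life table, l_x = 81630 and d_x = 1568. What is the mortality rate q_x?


q_x = d_x / l_x
= 1568 / 81630
= 0.0192


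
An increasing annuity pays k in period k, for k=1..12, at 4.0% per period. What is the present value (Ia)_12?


(Ia)_n = sum_{k=1}^{n} k * v^k, v = 1/(1+i)
v = 0.961538
Sum computed term by term:
(Ia)_12 = 56.6328


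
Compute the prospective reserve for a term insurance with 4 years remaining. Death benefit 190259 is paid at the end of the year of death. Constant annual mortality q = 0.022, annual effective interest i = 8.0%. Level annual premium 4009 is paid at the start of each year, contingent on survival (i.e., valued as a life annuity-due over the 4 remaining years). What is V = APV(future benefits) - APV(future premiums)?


v = 1/(1+i) = 0.925926
APV(future benefits) per unit = sum_{k=0}^{3} k_p_x * q * v^(k+1) = 0.070648
APV(future benefits) = 190259 * 0.070648 = 13441.3999
Life annuity-due factor ä_{x:4} = sum_{k=0}^{3} k_p_x * v^k = 3.46817
APV(future premiums) = 4009 * 3.46817 = 13903.8932
V = 13441.3999 - 13903.8932
= -462.4933


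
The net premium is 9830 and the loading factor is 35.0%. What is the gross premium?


Gross = net * (1 + loading)
= 9830 * (1 + 0.35)
= 9830 * 1.35
= 13270.5


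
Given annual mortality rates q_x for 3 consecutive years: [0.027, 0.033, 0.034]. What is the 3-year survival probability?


p_k = 1 - q_k for each year
Survival = product of (1 - q_k)
= 0.973 * 0.967 * 0.966
= 0.9089


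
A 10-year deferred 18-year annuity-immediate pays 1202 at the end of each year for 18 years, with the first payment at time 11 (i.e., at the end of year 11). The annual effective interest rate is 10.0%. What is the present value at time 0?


PV at time 10 of the 18-year annuity-immediate:
a_n = 1202 * (1-(1+0.1)^(-18))/0.1 = 9858.0973
Discount back 10 years to time 0:
PV = 9858.0973 * (1+0.1)^(-10)
= 9858.0973 * 0.385543
= 3800.7233


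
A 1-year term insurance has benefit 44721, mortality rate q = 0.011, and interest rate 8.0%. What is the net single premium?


NSP = benefit * q * v
v = 1/(1+i) = 0.925926
NSP = 44721 * 0.011 * 0.925926
= 455.4917


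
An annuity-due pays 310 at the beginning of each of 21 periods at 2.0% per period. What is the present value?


PV_due = PMT * (1-(1+i)^(-n))/i * (1+i)
PV_immediate = 5273.4748
PV_due = 5273.4748 * 1.02
= 5378.9443


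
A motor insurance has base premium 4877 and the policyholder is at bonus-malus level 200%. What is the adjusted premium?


adjusted = base * BM_level / 100
= 4877 * 200 / 100
= 4877 * 2.0
= 9754.0


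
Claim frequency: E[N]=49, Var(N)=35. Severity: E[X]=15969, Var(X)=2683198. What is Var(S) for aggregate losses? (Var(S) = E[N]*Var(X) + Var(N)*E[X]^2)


Var(S) = E[N]*Var(X) + Var(N)*E[X]^2
= 49*2683198 + 35*15969^2
= 131476702 + 8925313635
= 9.0568e+09


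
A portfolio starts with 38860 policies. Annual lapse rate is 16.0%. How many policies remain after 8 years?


remaining = initial * (1 - lapse)^years
= 38860 * (1 - 0.16)^8
= 38860 * 0.247876
= 9632.4571


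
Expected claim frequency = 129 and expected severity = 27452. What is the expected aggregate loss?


E[S] = E[N] * E[X]
= 129 * 27452
= 3.5413e+06


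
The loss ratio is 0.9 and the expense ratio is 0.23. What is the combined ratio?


Combined ratio = loss ratio + expense ratio
= 0.9 + 0.23
= 1.13


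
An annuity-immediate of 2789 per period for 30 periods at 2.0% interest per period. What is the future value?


FV = PMT * ((1+i)^n - 1) / i
= 2789 * ((1.02)^30 - 1) / 0.02
= 2789 * (1.811362 - 1) / 0.02
= 113144.3729


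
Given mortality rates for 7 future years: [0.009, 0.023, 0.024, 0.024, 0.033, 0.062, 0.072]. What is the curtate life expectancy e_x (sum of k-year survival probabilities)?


e_x = sum_{k=1}^{n} k_p_x
k_p_x values:
  1_p_x = 0.991
  2_p_x = 0.968207
  3_p_x = 0.94497
  4_p_x = 0.922291
  5_p_x = 0.891855
  6_p_x = 0.83656
  7_p_x = 0.776328
e_x = 6.3312


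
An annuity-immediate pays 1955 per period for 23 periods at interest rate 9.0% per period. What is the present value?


PV = PMT * (1 - (1+i)^(-n)) / i
= 1955 * (1 - (1+0.09)^(-23)) / 0.09
= 1955 * (1 - 0.137781) / 0.09
= 1955 * 9.580207
= 18729.3043


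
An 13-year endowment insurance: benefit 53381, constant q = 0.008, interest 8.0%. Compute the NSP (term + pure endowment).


Term component = 3245.3702
Pure endowment = 13_p_x * v^13 * benefit = 0.900848 * 0.367698 * 53381 = 17681.9282
NSP = 20927.2983


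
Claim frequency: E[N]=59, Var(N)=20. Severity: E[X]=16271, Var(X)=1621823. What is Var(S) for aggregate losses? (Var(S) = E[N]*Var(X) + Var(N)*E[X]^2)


Var(S) = E[N]*Var(X) + Var(N)*E[X]^2
= 59*1621823 + 20*16271^2
= 95687557 + 5294908820
= 5.3906e+09


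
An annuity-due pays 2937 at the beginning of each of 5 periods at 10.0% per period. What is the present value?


PV_due = PMT * (1-(1+i)^(-n))/i * (1+i)
PV_immediate = 11133.5407
PV_due = 11133.5407 * 1.1
= 12246.8948


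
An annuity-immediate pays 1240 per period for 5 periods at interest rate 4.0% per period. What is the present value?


PV = PMT * (1 - (1+i)^(-n)) / i
= 1240 * (1 - (1+0.04)^(-5)) / 0.04
= 1240 * (1 - 0.821927) / 0.04
= 1240 * 4.451822
= 5520.2597


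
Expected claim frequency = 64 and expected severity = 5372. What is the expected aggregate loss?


E[S] = E[N] * E[X]
= 64 * 5372
= 343808


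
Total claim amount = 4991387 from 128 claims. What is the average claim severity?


severity = total / number
= 4991387 / 128
= 38995.2109


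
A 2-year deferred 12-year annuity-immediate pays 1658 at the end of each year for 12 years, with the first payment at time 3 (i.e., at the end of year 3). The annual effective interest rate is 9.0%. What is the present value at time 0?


PV at time 2 of the 12-year annuity-immediate:
a_n = 1658 * (1-(1+0.09)^(-12))/0.09 = 11872.4825
Discount back 2 years to time 0:
PV = 11872.4825 * (1+0.09)^(-2)
= 11872.4825 * 0.84168
= 9992.831


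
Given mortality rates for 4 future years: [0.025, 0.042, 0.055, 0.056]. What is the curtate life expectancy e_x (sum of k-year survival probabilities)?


e_x = sum_{k=1}^{n} k_p_x
k_p_x values:
  1_p_x = 0.975
  2_p_x = 0.93405
  3_p_x = 0.882677
  4_p_x = 0.833247
e_x = 3.625


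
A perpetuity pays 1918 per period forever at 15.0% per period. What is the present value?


PV = PMT / i
= 1918 / 0.15
= 12786.6667


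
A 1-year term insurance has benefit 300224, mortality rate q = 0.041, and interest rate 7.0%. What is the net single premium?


NSP = benefit * q * v
v = 1/(1+i) = 0.934579
NSP = 300224 * 0.041 * 0.934579
= 11503.9103


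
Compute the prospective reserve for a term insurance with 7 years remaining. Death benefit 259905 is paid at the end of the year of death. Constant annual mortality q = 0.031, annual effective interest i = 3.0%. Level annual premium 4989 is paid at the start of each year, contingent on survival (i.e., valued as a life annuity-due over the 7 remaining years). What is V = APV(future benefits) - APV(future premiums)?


v = 1/(1+i) = 0.970874
APV(future benefits) per unit = sum_{k=0}^{6} k_p_x * q * v^(k+1) = 0.176732
APV(future benefits) = 259905 * 0.176732 = 45933.4485
Life annuity-due factor ä_{x:7} = sum_{k=0}^{6} k_p_x * v^k = 5.872053
APV(future premiums) = 4989 * 5.872053 = 29295.6712
V = 45933.4485 - 29295.6712
= 16637.7773


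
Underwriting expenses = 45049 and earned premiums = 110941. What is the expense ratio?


Expense ratio = expenses / premiums
= 45049 / 110941
= 0.4061


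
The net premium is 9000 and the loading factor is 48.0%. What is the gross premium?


Gross = net * (1 + loading)
= 9000 * (1 + 0.48)
= 9000 * 1.48
= 13320.0


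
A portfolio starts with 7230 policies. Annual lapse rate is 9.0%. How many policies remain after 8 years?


remaining = initial * (1 - lapse)^years
= 7230 * (1 - 0.09)^8
= 7230 * 0.470253
= 3399.9258


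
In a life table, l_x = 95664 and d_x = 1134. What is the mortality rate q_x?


q_x = d_x / l_x
= 1134 / 95664
= 0.0119


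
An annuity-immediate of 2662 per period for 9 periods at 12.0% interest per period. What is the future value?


FV = PMT * ((1+i)^n - 1) / i
= 2662 * ((1.12)^9 - 1) / 0.12
= 2662 * (2.773079 - 1) / 0.12
= 39332.7971


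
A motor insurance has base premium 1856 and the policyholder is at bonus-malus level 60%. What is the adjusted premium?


adjusted = base * BM_level / 100
= 1856 * 60 / 100
= 1856 * 0.6
= 1113.6


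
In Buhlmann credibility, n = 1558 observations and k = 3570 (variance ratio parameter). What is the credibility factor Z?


Z = n / (n + k)
= 1558 / (1558 + 3570)
= 1558 / 5128
= 0.3038


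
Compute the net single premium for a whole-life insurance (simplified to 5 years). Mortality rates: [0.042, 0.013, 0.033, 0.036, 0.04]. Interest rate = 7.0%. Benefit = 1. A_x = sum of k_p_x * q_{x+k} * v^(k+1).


v = 0.934579
Year 0: k_p_x=1.0, q=0.042, term=0.039252
Year 1: k_p_x=0.958, q=0.013, term=0.010878
Year 2: k_p_x=0.945546, q=0.033, term=0.025471
Year 3: k_p_x=0.914343, q=0.036, term=0.025112
Year 4: k_p_x=0.881427, q=0.04, term=0.025138
A_x = 0.1259


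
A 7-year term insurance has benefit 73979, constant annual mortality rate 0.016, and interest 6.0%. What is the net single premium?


NSP = benefit * sum_{k=0}^{n-1} k_p_x * q * v^(k+1)
With constant q=0.016, v=0.943396
Sum = 0.085463
NSP = 73979 * 0.085463
= 6322.4442


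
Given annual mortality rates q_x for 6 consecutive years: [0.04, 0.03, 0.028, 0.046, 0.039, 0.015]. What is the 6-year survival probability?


p_k = 1 - q_k for each year
Survival = product of (1 - q_k)
= 0.96 * 0.97 * 0.972 * 0.954 * 0.961 * 0.985
= 0.8174


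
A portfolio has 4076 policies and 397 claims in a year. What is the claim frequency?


frequency = claims / policies
= 397 / 4076
= 0.0974


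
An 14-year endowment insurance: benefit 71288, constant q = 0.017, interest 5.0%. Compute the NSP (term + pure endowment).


Term component = 10901.9603
Pure endowment = 14_p_x * v^14 * benefit = 0.786592 * 0.505068 * 71288 = 28321.4506
NSP = 39223.4109


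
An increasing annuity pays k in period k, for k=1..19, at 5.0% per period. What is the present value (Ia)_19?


(Ia)_n = sum_{k=1}^{n} k * v^k, v = 1/(1+i)
v = 0.952381
Sum computed term by term:
(Ia)_19 = 103.4128


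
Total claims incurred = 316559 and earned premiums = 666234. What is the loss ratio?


Loss ratio = claims / premiums
= 316559 / 666234
= 0.4751


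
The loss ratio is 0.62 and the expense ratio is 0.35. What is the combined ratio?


Combined ratio = loss ratio + expense ratio
= 0.62 + 0.35
= 0.97


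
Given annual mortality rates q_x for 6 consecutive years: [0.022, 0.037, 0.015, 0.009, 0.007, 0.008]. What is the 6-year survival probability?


p_k = 1 - q_k for each year
Survival = product of (1 - q_k)
= 0.978 * 0.963 * 0.985 * 0.991 * 0.993 * 0.992
= 0.9056


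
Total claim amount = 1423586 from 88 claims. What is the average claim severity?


severity = total / number
= 1423586 / 88
= 16177.1136


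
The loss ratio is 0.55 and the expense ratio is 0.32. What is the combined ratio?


Combined ratio = loss ratio + expense ratio
= 0.55 + 0.32
= 0.87


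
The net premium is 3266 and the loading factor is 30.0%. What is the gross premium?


Gross = net * (1 + loading)
= 3266 * (1 + 0.3)
= 3266 * 1.3
= 4245.8


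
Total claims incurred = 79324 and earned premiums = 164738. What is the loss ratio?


Loss ratio = claims / premiums
= 79324 / 164738
= 0.4815


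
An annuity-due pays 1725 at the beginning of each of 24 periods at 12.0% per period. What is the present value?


PV_due = PMT * (1-(1+i)^(-n))/i * (1+i)
PV_immediate = 13427.9448
PV_due = 13427.9448 * 1.12
= 15039.2981


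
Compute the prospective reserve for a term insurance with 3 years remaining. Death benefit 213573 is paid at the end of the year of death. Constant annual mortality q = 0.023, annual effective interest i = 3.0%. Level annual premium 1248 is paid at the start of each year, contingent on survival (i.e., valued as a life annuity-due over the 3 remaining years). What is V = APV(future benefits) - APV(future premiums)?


v = 1/(1+i) = 0.970874
APV(future benefits) per unit = sum_{k=0}^{2} k_p_x * q * v^(k+1) = 0.063602
APV(future benefits) = 213573 * 0.063602 = 13583.7431
Life annuity-due factor ä_{x:3} = sum_{k=0}^{2} k_p_x * v^k = 2.848279
APV(future premiums) = 1248 * 2.848279 = 3554.652
V = 13583.7431 - 3554.652
= 10029.0911


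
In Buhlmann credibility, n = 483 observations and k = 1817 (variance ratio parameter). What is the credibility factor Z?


Z = n / (n + k)
= 483 / (483 + 1817)
= 483 / 2300
= 0.21


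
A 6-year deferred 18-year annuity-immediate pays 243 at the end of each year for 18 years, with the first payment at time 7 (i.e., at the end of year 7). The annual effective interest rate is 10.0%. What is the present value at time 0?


PV at time 6 of the 18-year annuity-immediate:
a_n = 243 * (1-(1+0.1)^(-18))/0.1 = 1992.9431
Discount back 6 years to time 0:
PV = 1992.9431 * (1+0.1)^(-6)
= 1992.9431 * 0.564474
= 1124.9644


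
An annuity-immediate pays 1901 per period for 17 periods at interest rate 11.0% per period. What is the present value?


PV = PMT * (1 - (1+i)^(-n)) / i
= 1901 * (1 - (1+0.11)^(-17)) / 0.11
= 1901 * (1 - 0.169633) / 0.11
= 1901 * 7.548794
= 14350.2581


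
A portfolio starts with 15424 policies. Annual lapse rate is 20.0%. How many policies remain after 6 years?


remaining = initial * (1 - lapse)^years
= 15424 * (1 - 0.2)^6
= 15424 * 0.262144
= 4043.3091


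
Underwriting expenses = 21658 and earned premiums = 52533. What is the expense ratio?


Expense ratio = expenses / premiums
= 21658 / 52533
= 0.4123


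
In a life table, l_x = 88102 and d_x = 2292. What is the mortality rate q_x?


q_x = d_x / l_x
= 2292 / 88102
= 0.026


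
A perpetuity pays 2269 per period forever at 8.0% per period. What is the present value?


PV = PMT / i
= 2269 / 0.08
= 28362.5


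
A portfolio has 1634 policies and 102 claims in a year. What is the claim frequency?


frequency = claims / policies
= 102 / 1634
= 0.0624


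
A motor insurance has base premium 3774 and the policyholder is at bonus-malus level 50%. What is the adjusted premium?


adjusted = base * BM_level / 100
= 3774 * 50 / 100
= 3774 * 0.5
= 1887.0


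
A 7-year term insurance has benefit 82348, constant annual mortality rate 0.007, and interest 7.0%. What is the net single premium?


NSP = benefit * sum_{k=0}^{n-1} k_p_x * q * v^(k+1)
With constant q=0.007, v=0.934579
Sum = 0.037012
NSP = 82348 * 0.037012
= 3047.8613


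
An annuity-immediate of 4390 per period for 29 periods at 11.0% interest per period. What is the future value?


FV = PMT * ((1+i)^n - 1) / i
= 4390 * ((1.11)^29 - 1) / 0.11
= 4390 * (20.623691 - 1) / 0.11
= 783163.6523


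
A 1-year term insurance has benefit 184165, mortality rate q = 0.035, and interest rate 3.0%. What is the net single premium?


NSP = benefit * q * v
v = 1/(1+i) = 0.970874
NSP = 184165 * 0.035 * 0.970874
= 6258.034


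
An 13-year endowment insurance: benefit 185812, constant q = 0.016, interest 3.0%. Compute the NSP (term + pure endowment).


Term component = 28945.05
Pure endowment = 13_p_x * v^13 * benefit = 0.810842 * 0.680951 * 185812 = 102594.9812
NSP = 131540.0312


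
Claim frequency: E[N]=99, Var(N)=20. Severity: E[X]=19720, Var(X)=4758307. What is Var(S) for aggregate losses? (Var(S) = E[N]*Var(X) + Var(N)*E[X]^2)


Var(S) = E[N]*Var(X) + Var(N)*E[X]^2
= 99*4758307 + 20*19720^2
= 471072393 + 7777568000
= 8.2486e+09


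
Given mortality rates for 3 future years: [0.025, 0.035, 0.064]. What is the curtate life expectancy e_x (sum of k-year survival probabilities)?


e_x = sum_{k=1}^{n} k_p_x
k_p_x values:
  1_p_x = 0.975
  2_p_x = 0.940875
  3_p_x = 0.880659
e_x = 2.7965


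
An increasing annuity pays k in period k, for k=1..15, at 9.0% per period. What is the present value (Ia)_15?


(Ia)_n = sum_{k=1}^{n} k * v^k, v = 1/(1+i)
v = 0.917431
Sum computed term by term:
(Ia)_15 = 51.8676


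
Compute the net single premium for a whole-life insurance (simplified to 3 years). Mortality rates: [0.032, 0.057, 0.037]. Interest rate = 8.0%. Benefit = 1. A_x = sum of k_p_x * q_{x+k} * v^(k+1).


v = 0.925926
Year 0: k_p_x=1.0, q=0.032, term=0.02963
Year 1: k_p_x=0.968, q=0.057, term=0.047305
Year 2: k_p_x=0.912824, q=0.037, term=0.026811
A_x = 0.1037


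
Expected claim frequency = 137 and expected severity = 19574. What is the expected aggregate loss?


E[S] = E[N] * E[X]
= 137 * 19574
= 2.6816e+06


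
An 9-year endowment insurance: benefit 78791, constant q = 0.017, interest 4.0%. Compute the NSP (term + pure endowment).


Term component = 9349.8572
Pure endowment = 9_p_x * v^9 * benefit = 0.857002 * 0.702587 * 78791 = 47441.4789
NSP = 56791.3361


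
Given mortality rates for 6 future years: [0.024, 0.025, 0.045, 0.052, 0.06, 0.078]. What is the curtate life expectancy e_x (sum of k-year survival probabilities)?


e_x = sum_{k=1}^{n} k_p_x
k_p_x values:
  1_p_x = 0.976
  2_p_x = 0.9516
  3_p_x = 0.908778
  4_p_x = 0.861522
  5_p_x = 0.80983
  6_p_x = 0.746663
e_x = 5.2544


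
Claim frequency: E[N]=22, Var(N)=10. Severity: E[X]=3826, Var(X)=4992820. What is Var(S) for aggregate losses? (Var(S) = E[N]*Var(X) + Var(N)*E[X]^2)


Var(S) = E[N]*Var(X) + Var(N)*E[X]^2
= 22*4992820 + 10*3826^2
= 109842040 + 146382760
= 2.5622e+08


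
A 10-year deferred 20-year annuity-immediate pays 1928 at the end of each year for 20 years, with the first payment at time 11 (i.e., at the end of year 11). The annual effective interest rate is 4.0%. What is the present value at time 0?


PV at time 10 of the 20-year annuity-immediate:
a_n = 1928 * (1-(1+0.04)^(-20))/0.04 = 26202.1492
Discount back 10 years to time 0:
PV = 26202.1492 * (1+0.04)^(-10)
= 26202.1492 * 0.675564
= 17701.2331


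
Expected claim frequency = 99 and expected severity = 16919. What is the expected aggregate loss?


E[S] = E[N] * E[X]
= 99 * 16919
= 1.6750e+06


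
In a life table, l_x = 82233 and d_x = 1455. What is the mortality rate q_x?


q_x = d_x / l_x
= 1455 / 82233
= 0.0177


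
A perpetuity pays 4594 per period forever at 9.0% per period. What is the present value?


PV = PMT / i
= 4594 / 0.09
= 51044.4444


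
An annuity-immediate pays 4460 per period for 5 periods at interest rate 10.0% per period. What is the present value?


PV = PMT * (1 - (1+i)^(-n)) / i
= 4460 * (1 - (1+0.1)^(-5)) / 0.1
= 4460 * (1 - 0.620921) / 0.1
= 4460 * 3.790787
= 16906.909


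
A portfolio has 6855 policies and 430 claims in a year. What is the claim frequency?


frequency = claims / policies
= 430 / 6855
= 0.0627


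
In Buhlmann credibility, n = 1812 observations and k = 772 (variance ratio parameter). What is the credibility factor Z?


Z = n / (n + k)
= 1812 / (1812 + 772)
= 1812 / 2584
= 0.7012


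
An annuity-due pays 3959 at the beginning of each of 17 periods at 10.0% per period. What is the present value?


PV_due = PMT * (1-(1+i)^(-n))/i * (1+i)
PV_immediate = 31757.3296
PV_due = 31757.3296 * 1.1
= 34933.0625


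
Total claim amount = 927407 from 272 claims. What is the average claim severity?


severity = total / number
= 927407 / 272
= 3409.5846


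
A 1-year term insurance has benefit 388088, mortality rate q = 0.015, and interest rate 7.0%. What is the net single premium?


NSP = benefit * q * v
v = 1/(1+i) = 0.934579
NSP = 388088 * 0.015 * 0.934579
= 5440.486


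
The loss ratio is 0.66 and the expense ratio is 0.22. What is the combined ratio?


Combined ratio = loss ratio + expense ratio
= 0.66 + 0.22
= 0.88


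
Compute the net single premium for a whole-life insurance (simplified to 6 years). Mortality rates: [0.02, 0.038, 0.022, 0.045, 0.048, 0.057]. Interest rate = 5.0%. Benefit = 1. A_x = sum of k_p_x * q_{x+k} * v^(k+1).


v = 0.952381
Year 0: k_p_x=1.0, q=0.02, term=0.019048
Year 1: k_p_x=0.98, q=0.038, term=0.033778
Year 2: k_p_x=0.94276, q=0.022, term=0.017917
Year 3: k_p_x=0.922019, q=0.045, term=0.034135
Year 4: k_p_x=0.880528, q=0.048, term=0.033116
Year 5: k_p_x=0.838263, q=0.057, term=0.035655
A_x = 0.1736


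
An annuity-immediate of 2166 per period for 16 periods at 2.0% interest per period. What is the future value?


FV = PMT * ((1+i)^n - 1) / i
= 2166 * ((1.02)^16 - 1) / 0.02
= 2166 * (1.372786 - 1) / 0.02
= 40372.6919


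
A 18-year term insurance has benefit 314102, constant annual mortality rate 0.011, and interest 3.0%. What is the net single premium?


NSP = benefit * sum_{k=0}^{n-1} k_p_x * q * v^(k+1)
With constant q=0.011, v=0.970874
Sum = 0.139149
NSP = 314102 * 0.139149
= 43707.0852


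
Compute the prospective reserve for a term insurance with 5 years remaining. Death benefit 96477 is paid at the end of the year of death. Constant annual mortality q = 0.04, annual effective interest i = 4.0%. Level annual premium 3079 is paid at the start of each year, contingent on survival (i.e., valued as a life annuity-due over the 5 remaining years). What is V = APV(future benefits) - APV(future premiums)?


v = 1/(1+i) = 0.961538
APV(future benefits) per unit = sum_{k=0}^{4} k_p_x * q * v^(k+1) = 0.164912
APV(future benefits) = 96477 * 0.164912 = 15910.1705
Life annuity-due factor ä_{x:5} = sum_{k=0}^{4} k_p_x * v^k = 4.2877
APV(future premiums) = 3079 * 4.2877 = 13201.8283
V = 15910.1705 - 13201.8283
= 2708.3422


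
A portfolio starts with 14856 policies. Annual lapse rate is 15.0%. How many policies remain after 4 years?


remaining = initial * (1 - lapse)^years
= 14856 * (1 - 0.15)^4
= 14856 * 0.522006
= 7754.9248


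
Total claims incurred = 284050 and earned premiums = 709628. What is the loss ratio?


Loss ratio = claims / premiums
= 284050 / 709628
= 0.4003


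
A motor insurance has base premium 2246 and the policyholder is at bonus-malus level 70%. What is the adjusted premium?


adjusted = base * BM_level / 100
= 2246 * 70 / 100
= 2246 * 0.7
= 1572.2


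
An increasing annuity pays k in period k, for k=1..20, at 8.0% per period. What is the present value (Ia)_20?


(Ia)_n = sum_{k=1}^{n} k * v^k, v = 1/(1+i)
v = 0.925926
Sum computed term by term:
(Ia)_20 = 78.9079


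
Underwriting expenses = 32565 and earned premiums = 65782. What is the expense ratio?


Expense ratio = expenses / premiums
= 32565 / 65782
= 0.495


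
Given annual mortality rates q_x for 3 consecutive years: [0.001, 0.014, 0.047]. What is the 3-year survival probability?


p_k = 1 - q_k for each year
Survival = product of (1 - q_k)
= 0.999 * 0.986 * 0.953
= 0.9387


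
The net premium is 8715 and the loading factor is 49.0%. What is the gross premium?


Gross = net * (1 + loading)
= 8715 * (1 + 0.49)
= 8715 * 1.49
= 12985.35


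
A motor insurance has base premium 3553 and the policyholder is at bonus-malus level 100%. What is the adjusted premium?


adjusted = base * BM_level / 100
= 3553 * 100 / 100
= 3553 * 1.0
= 3553.0


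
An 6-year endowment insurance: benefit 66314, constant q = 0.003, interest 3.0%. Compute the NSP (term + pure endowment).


Term component = 1069.9333
Pure endowment = 6_p_x * v^6 * benefit = 0.982134 * 0.837484 * 66314 = 54544.7338
NSP = 55614.6671


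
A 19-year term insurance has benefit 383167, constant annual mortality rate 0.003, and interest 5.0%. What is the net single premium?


NSP = benefit * sum_{k=0}^{n-1} k_p_x * q * v^(k+1)
With constant q=0.003, v=0.952381
Sum = 0.035447
NSP = 383167 * 0.035447
= 13581.9849


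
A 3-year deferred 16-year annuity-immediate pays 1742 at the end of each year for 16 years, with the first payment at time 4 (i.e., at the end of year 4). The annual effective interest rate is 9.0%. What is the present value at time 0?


PV at time 3 of the 16-year annuity-immediate:
a_n = 1742 * (1-(1+0.09)^(-16))/0.09 = 14480.4764
Discount back 3 years to time 0:
PV = 14480.4764 * (1+0.09)^(-3)
= 14480.4764 * 0.772183
= 11181.5846


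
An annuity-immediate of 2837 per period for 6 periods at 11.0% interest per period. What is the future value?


FV = PMT * ((1+i)^n - 1) / i
= 2837 * ((1.11)^6 - 1) / 0.11
= 2837 * (1.870415 - 1) / 0.11
= 22448.7826


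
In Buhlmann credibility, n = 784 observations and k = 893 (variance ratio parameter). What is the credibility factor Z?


Z = n / (n + k)
= 784 / (784 + 893)
= 784 / 1677
= 0.4675


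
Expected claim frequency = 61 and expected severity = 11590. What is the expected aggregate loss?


E[S] = E[N] * E[X]
= 61 * 11590
= 706990


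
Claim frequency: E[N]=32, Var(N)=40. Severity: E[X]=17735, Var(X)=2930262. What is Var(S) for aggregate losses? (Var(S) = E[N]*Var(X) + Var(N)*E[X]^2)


Var(S) = E[N]*Var(X) + Var(N)*E[X]^2
= 32*2930262 + 40*17735^2
= 93768384 + 12581209000
= 1.2675e+10


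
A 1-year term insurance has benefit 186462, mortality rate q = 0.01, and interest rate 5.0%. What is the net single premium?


NSP = benefit * q * v
v = 1/(1+i) = 0.952381
NSP = 186462 * 0.01 * 0.952381
= 1775.8286


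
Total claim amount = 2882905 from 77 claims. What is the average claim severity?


severity = total / number
= 2882905 / 77
= 37440.3247


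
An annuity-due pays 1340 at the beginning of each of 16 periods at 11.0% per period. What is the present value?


PV_due = PMT * (1-(1+i)^(-n))/i * (1+i)
PV_immediate = 9888.0768
PV_due = 9888.0768 * 1.11
= 10975.7652


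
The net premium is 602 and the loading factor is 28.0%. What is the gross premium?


Gross = net * (1 + loading)
= 602 * (1 + 0.28)
= 602 * 1.28
= 770.56


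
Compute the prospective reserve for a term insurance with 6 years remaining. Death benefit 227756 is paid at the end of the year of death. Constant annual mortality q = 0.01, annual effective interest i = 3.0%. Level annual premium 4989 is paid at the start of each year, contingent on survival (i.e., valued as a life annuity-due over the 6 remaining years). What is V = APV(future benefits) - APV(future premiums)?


v = 1/(1+i) = 0.970874
APV(future benefits) per unit = sum_{k=0}^{5} k_p_x * q * v^(k+1) = 0.052881
APV(future benefits) = 227756 * 0.052881 = 12044.0332
Life annuity-due factor ä_{x:6} = sum_{k=0}^{5} k_p_x * v^k = 5.446774
APV(future premiums) = 4989 * 5.446774 = 27173.9546
V = 12044.0332 - 27173.9546
= -15129.9214


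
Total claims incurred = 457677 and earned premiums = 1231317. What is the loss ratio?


Loss ratio = claims / premiums
= 457677 / 1231317
= 0.3717


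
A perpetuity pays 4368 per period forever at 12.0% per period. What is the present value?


PV = PMT / i
= 4368 / 0.12
= 36400.0


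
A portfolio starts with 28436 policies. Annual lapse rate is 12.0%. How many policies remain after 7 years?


remaining = initial * (1 - lapse)^years
= 28436 * (1 - 0.12)^7
= 28436 * 0.408676
= 11621.0993


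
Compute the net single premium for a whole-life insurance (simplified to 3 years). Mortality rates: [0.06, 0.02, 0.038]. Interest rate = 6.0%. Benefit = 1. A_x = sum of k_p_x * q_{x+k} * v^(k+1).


v = 0.943396
Year 0: k_p_x=1.0, q=0.06, term=0.056604
Year 1: k_p_x=0.94, q=0.02, term=0.016732
Year 2: k_p_x=0.9212, q=0.038, term=0.029391
A_x = 0.1027


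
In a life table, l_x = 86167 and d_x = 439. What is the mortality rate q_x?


q_x = d_x / l_x
= 439 / 86167
= 0.0051


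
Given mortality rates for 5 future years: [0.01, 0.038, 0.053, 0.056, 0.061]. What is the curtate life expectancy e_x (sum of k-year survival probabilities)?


e_x = sum_{k=1}^{n} k_p_x
k_p_x values:
  1_p_x = 0.99
  2_p_x = 0.95238
  3_p_x = 0.901904
  4_p_x = 0.851397
  5_p_x = 0.799462
e_x = 4.4951


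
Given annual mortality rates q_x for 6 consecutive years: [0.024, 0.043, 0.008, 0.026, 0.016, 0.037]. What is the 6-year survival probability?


p_k = 1 - q_k for each year
Survival = product of (1 - q_k)
= 0.976 * 0.957 * 0.992 * 0.974 * 0.984 * 0.963
= 0.8552


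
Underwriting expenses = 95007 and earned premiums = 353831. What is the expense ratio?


Expense ratio = expenses / premiums
= 95007 / 353831
= 0.2685


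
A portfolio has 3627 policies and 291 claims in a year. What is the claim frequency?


frequency = claims / policies
= 291 / 3627
= 0.0802


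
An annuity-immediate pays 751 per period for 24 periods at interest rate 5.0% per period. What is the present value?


PV = PMT * (1 - (1+i)^(-n)) / i
= 751 * (1 - (1+0.05)^(-24)) / 0.05
= 751 * (1 - 0.310068) / 0.05
= 751 * 13.798642
= 10362.78


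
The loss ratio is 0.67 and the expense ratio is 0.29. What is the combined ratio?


Combined ratio = loss ratio + expense ratio
= 0.67 + 0.29
= 0.96


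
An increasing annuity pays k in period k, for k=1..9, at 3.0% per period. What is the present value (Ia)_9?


(Ia)_n = sum_{k=1}^{n} k * v^k, v = 1/(1+i)
v = 0.970874
Sum computed term by term:
(Ia)_9 = 37.3981


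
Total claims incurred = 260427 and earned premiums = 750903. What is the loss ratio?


Loss ratio = claims / premiums
= 260427 / 750903
= 0.3468


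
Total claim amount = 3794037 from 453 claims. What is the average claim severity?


severity = total / number
= 3794037 / 453
= 8375.3576


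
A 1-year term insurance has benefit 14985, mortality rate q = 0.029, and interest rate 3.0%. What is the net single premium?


NSP = benefit * q * v
v = 1/(1+i) = 0.970874
NSP = 14985 * 0.029 * 0.970874
= 421.9078


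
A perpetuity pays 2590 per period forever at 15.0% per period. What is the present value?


PV = PMT / i
= 2590 / 0.15
= 17266.6667


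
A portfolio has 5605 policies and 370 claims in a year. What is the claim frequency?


frequency = claims / policies
= 370 / 5605
= 0.066


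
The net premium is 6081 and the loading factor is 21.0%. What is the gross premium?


Gross = net * (1 + loading)
= 6081 * (1 + 0.21)
= 6081 * 1.21
= 7358.01


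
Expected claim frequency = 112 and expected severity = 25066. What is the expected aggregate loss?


E[S] = E[N] * E[X]
= 112 * 25066
= 2.8074e+06


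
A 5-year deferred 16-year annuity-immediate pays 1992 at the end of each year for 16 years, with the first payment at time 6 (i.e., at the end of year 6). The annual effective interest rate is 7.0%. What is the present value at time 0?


PV at time 5 of the 16-year annuity-immediate:
a_n = 1992 * (1-(1+0.07)^(-16))/0.07 = 18817.724
Discount back 5 years to time 0:
PV = 18817.724 * (1+0.07)^(-5)
= 18817.724 * 0.712986
= 13416.7772


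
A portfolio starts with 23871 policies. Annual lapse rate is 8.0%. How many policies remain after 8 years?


remaining = initial * (1 - lapse)^years
= 23871 * (1 - 0.08)^8
= 23871 * 0.513219
= 12251.0477


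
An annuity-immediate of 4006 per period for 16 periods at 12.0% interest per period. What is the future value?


FV = PMT * ((1+i)^n - 1) / i
= 4006 * ((1.12)^16 - 1) / 0.12
= 4006 * (6.130394 - 1) / 0.12
= 171269.6414


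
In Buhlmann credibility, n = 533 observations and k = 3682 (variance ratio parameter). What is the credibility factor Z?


Z = n / (n + k)
= 533 / (533 + 3682)
= 533 / 4215
= 0.1265


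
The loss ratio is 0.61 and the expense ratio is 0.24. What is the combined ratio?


Combined ratio = loss ratio + expense ratio
= 0.61 + 0.24
= 0.85


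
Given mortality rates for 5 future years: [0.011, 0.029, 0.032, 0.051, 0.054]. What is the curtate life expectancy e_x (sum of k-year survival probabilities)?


e_x = sum_{k=1}^{n} k_p_x
k_p_x values:
  1_p_x = 0.989
  2_p_x = 0.960319
  3_p_x = 0.929589
  4_p_x = 0.88218
  5_p_x = 0.834542
e_x = 4.5956


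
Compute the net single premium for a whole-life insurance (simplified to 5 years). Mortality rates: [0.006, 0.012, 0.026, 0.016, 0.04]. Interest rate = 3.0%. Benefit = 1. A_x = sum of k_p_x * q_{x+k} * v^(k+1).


v = 0.970874
Year 0: k_p_x=1.0, q=0.006, term=0.005825
Year 1: k_p_x=0.994, q=0.012, term=0.011243
Year 2: k_p_x=0.982072, q=0.026, term=0.023367
Year 3: k_p_x=0.956538, q=0.016, term=0.013598
Year 4: k_p_x=0.941234, q=0.04, term=0.032477
A_x = 0.0865


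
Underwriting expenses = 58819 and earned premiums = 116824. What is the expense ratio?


Expense ratio = expenses / premiums
= 58819 / 116824
= 0.5035


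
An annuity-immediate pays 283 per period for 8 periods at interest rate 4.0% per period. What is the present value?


PV = PMT * (1 - (1+i)^(-n)) / i
= 283 * (1 - (1+0.04)^(-8)) / 0.04
= 283 * (1 - 0.73069) / 0.04
= 283 * 6.732745
= 1905.3668


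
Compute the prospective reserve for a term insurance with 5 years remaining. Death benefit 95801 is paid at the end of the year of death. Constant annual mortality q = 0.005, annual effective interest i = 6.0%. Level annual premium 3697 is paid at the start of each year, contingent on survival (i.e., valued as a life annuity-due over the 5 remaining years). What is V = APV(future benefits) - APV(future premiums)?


v = 1/(1+i) = 0.943396
APV(future benefits) per unit = sum_{k=0}^{4} k_p_x * q * v^(k+1) = 0.020864
APV(future benefits) = 95801 * 0.020864 = 1998.8318
Life annuity-due factor ä_{x:5} = sum_{k=0}^{4} k_p_x * v^k = 4.423256
APV(future premiums) = 3697 * 4.423256 = 16352.7776
V = 1998.8318 - 16352.7776
= -14353.9457


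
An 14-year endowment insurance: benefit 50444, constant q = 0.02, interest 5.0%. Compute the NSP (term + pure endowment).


Term component = 8926.5646
Pure endowment = 14_p_x * v^14 * benefit = 0.753642 * 0.505068 * 50444 = 19201.024
NSP = 28127.5885


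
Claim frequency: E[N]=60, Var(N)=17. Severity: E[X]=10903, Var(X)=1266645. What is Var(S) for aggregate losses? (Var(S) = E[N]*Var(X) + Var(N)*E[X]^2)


Var(S) = E[N]*Var(X) + Var(N)*E[X]^2
= 60*1266645 + 17*10903^2
= 75998700 + 2020881953
= 2.0969e+09


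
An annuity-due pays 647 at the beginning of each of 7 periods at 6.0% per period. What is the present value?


PV_due = PMT * (1-(1+i)^(-n))/i * (1+i)
PV_immediate = 3611.8008
PV_due = 3611.8008 * 1.06
= 3828.5088


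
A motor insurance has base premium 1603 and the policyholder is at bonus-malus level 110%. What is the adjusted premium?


adjusted = base * BM_level / 100
= 1603 * 110 / 100
= 1603 * 1.1
= 1763.3


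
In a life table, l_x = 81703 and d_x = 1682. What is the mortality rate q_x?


q_x = d_x / l_x
= 1682 / 81703
= 0.0206


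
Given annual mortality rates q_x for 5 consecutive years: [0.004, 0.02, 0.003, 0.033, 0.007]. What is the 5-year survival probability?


p_k = 1 - q_k for each year
Survival = product of (1 - q_k)
= 0.996 * 0.98 * 0.997 * 0.967 * 0.993
= 0.9345
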